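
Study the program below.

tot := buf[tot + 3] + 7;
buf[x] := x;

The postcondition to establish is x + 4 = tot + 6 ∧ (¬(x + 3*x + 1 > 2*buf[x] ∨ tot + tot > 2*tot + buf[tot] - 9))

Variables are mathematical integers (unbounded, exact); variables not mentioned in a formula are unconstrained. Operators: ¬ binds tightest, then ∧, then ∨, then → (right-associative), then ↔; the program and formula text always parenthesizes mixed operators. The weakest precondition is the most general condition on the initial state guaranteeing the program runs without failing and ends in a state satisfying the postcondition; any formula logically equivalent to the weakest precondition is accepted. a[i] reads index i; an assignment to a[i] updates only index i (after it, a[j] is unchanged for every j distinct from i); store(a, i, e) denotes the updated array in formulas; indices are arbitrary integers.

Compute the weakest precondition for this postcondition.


Working backward. After the program, the postcondition x + 4 = tot + 6 ∧ (¬(x + 3*x + 1 > 2*buf[x] ∨ tot + tot > 2*tot + buf[tot] - 9)) must hold; in canonical form it is x = tot + 2 ∧ (¬(4*x > 2*buf[x] - 1 ∨ buf[tot] < 9)).
Before buf[x] := x: x = tot + 2 ∧ (¬(4*x > 2*store(buf, x, x)[x] - 1 ∨ store(buf, x, x)[tot] < 9))
Before tot := buf[tot + 3] + 7: x = buf[tot + 3] + 9 ∧ (¬(4*x > 2*store(buf, x, x)[x] - 1 ∨ store(buf, x, x)[buf[tot + 3] + 7] < 9))
Answer: WP = x = buf[tot + 3] + 9 ∧ (¬(4*x > 2*store(buf, x, x)[x] - 1 ∨ store(buf, x, x)[buf[tot + 3] + 7] < 9))


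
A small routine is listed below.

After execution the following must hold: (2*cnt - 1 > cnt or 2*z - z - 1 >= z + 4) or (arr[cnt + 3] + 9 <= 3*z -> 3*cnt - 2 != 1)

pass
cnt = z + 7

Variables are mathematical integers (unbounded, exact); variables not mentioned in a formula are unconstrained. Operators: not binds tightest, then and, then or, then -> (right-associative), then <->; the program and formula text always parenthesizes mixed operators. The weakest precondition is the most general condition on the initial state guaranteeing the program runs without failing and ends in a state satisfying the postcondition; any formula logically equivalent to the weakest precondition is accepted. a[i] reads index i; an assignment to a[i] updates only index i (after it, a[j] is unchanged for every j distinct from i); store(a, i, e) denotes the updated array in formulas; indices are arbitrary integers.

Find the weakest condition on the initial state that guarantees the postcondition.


Working backward. After the program, the postcondition (2*cnt - 1 > cnt or 2*z - z - 1 >= z + 4) or (arr[cnt + 3] + 9 <= 3*z -> 3*cnt - 2 != 1) must hold; in canonical form it is cnt > 1 or (arr[cnt + 3] <= 3*z - 9 -> 3*cnt != 3).
Before cnt := z + 7: z > -6 or (arr[z + 10] <= 3*z - 9 -> 3*z != -18)
Before skip: z > -6 or (arr[z + 10] <= 3*z - 9 -> 3*z != -18)
Answer: WP = z > -6 or (arr[z + 10] <= 3*z - 9 -> 3*z != -18)


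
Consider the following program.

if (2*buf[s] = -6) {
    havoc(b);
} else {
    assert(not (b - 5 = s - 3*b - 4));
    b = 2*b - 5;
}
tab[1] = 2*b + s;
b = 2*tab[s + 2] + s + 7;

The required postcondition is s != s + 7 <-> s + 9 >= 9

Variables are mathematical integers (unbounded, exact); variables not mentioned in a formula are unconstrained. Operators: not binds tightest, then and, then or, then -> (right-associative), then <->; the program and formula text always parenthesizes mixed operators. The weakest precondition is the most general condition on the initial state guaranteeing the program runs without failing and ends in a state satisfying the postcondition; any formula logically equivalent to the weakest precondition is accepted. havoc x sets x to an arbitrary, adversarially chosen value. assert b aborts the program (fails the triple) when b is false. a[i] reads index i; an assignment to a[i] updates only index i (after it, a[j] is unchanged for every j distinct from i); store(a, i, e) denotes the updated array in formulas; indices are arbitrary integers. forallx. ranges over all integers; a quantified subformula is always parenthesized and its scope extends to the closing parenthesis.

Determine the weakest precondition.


Working backward. After the program, the postcondition s != s + 7 <-> s + 9 >= 9 must hold; in canonical form it is s >= 0.
Before b := 2*tab[s + 2] + s + 7: s >= 0
Before tab[1] := 2*b + s: s >= 0
Then branch requires s >= 0; else branch requires (not (4*b = s + 1)) and s >= 0.
Before the if: (2*buf[s] = -6 -> s >= 0) and ((not (2*buf[s] = -6)) -> ((not (4*b = s + 1)) and s >= 0))
Answer: WP = (2*buf[s] = -6 -> s >= 0) and ((not (2*buf[s] = -6)) -> ((not (4*b = s + 1)) and s >= 0))


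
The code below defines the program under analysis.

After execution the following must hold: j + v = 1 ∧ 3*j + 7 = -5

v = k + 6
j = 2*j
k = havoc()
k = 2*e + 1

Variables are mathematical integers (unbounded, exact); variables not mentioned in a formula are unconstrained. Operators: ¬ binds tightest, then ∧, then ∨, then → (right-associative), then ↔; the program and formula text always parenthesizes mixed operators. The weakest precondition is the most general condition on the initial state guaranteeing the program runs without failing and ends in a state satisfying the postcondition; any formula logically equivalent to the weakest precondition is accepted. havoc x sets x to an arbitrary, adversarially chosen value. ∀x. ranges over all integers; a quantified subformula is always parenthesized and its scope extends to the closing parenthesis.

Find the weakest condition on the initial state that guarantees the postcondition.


Working backward. After the program, the postcondition j + v = 1 ∧ 3*j + 7 = -5 must hold; in canonical form it is j + v = 1 ∧ 3*j = -12.
Before k := 2*e + 1: j + v = 1 ∧ 3*j = -12
Before havoc k: j + v = 1 ∧ 3*j = -12
Before j := 2*j: 2*j + v = 1 ∧ 6*j = -12
Before v := k + 6: 2*j + k = -5 ∧ 6*j = -12
Answer: WP = 2*j + k = -5 ∧ 6*j = -12


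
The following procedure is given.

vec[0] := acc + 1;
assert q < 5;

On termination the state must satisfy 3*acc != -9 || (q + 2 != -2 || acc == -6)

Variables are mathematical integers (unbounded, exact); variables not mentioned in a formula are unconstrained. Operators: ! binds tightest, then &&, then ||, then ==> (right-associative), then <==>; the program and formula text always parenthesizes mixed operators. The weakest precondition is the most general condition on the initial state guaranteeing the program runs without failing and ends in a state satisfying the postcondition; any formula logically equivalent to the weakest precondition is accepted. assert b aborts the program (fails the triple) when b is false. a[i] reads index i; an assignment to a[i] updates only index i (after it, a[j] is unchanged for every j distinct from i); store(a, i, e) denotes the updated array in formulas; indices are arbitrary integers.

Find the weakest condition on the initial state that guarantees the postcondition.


Working backward. After the program, the postcondition 3*acc != -9 || (q + 2 != -2 || acc == -6) must hold; in canonical form it is 3*acc != -9 || q != -4 || acc == -6.
Before assert q < 5: q < 5 && (3*acc != -9 || q != -4 || acc == -6)
Before vec[0] := acc + 1: q < 5 && (3*acc != -9 || q != -4 || acc == -6)
Answer: WP = q < 5 && (3*acc != -9 || q != -4 || acc == -6)


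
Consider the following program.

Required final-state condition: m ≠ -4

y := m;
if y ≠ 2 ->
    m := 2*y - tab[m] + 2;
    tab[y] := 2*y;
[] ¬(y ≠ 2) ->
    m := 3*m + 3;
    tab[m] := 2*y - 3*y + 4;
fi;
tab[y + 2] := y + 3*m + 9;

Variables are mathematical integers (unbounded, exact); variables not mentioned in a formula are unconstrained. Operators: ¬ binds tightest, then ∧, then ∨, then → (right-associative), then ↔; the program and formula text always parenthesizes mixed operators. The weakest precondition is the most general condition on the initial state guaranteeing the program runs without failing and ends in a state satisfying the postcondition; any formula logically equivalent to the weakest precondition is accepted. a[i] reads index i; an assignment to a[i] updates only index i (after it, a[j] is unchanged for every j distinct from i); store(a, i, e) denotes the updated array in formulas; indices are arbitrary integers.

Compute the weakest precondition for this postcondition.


Working backward. After the program, m ≠ -4 must hold.
Before tab[y + 2] := y + 3*m + 9: m ≠ -4
Then branch requires 2*y ≠ tab[m] - 6; else branch requires 3*m ≠ -7.
Before the if: (y ≠ 2 → 2*y ≠ tab[m] - 6) ∧ ((¬(y ≠ 2)) → 3*m ≠ -7)
Before y := m: (m ≠ 2 → 2*m ≠ tab[m] - 6) ∧ ((¬(m ≠ 2)) → 3*m ≠ -7)
Answer: WP = (m ≠ 2 → 2*m ≠ tab[m] - 6) ∧ ((¬(m ≠ 2)) → 3*m ≠ -7)


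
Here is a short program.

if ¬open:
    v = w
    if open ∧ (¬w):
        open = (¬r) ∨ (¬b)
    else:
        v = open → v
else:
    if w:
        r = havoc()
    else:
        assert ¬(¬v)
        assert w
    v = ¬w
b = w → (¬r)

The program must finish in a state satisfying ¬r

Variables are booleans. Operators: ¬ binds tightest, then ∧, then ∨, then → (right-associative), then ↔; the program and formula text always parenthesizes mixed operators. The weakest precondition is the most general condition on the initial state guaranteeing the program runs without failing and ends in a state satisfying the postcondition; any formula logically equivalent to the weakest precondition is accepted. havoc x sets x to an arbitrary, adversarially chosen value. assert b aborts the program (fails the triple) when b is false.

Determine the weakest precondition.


Working backward. After the program, ¬r must hold.
Before b := w → (¬r): ¬r
Then branch requires ((open ∧ (¬w)) → (¬r)) ∧ ((¬(open ∧ (¬w))) → (¬r)); else branch requires (¬w) ∧ ((¬w) → (v ∧ w ∧ (¬r))).
Before the if: ((¬open) → (((open ∧ (¬w)) → (¬r)) ∧ ((¬(open ∧ (¬w))) → (¬r)))) ∧ (open → ((¬w) ∧ ((¬w) → (v ∧ w ∧ (¬r)))))
Answer: WP = ((¬open) → (((open ∧ (¬w)) → (¬r)) ∧ ((¬(open ∧ (¬w))) → (¬r)))) ∧ (open → ((¬w) ∧ ((¬w) → (v ∧ w ∧ (¬r)))))


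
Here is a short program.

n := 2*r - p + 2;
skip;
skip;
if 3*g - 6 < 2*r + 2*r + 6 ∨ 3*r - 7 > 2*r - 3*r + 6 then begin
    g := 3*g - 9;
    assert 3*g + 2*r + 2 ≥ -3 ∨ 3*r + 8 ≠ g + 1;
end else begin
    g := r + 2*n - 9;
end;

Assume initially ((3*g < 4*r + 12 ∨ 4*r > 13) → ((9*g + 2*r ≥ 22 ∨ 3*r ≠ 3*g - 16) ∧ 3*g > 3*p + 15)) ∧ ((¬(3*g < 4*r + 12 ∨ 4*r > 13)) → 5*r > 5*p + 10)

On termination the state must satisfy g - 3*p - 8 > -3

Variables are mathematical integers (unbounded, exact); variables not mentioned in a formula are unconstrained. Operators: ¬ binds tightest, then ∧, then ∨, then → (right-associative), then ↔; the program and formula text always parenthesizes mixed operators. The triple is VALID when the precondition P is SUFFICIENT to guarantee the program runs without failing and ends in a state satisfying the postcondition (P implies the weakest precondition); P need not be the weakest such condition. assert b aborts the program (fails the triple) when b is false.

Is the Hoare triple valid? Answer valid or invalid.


Working backward. After the program, the postcondition g - 3*p - 8 > -3 must hold; in canonical form it is g > 3*p + 5.
Then branch requires (9*g + 2*r ≥ 22 ∨ 3*r ≠ 3*g - 16) ∧ 3*g > 3*p + 14; else branch requires 2*n + r > 3*p + 14.
Before the if: ((3*g < 4*r + 12 ∨ 4*r > 13) → ((9*g + 2*r ≥ 22 ∨ 3*r ≠ 3*g - 16) ∧ 3*g > 3*p + 14)) ∧ ((¬(3*g < 4*r + 12 ∨ 4*r > 13)) → 2*n + r > 3*p + 14)
Before skip: ((3*g < 4*r + 12 ∨ 4*r > 13) → ((9*g + 2*r ≥ 22 ∨ 3*r ≠ 3*g - 16) ∧ 3*g > 3*p + 14)) ∧ ((¬(3*g < 4*r + 12 ∨ 4*r > 13)) → 2*n + r > 3*p + 14)
Before skip: ((3*g < 4*r + 12 ∨ 4*r > 13) → ((9*g + 2*r ≥ 22 ∨ 3*r ≠ 3*g - 16) ∧ 3*g > 3*p + 14)) ∧ ((¬(3*g < 4*r + 12 ∨ 4*r > 13)) → 2*n + r > 3*p + 14)
Before n := 2*r - p + 2: ((3*g < 4*r + 12 ∨ 4*r > 13) → ((9*g + 2*r ≥ 22 ∨ 3*r ≠ 3*g - 16) ∧ 3*g > 3*p + 14)) ∧ ((¬(3*g < 4*r + 12 ∨ 4*r > 13)) → 5*r > 5*p + 10)
The weakest precondition is ((3*g < 4*r + 12 ∨ 4*r > 13) → ((9*g + 2*r ≥ 22 ∨ 3*r ≠ 3*g - 16) ∧ 3*g > 3*p + 14)) ∧ ((¬(3*g < 4*r + 12 ∨ 4*r > 13)) → 5*r > 5*p + 10).
Check whether ((3*g < 4*r + 12 ∨ 4*r > 13) → ((9*g + 2*r ≥ 22 ∨ 3*r ≠ 3*g - 16) ∧ 3*g > 3*p + 15)) ∧ ((¬(3*g < 4*r + 12 ∨ 4*r > 13)) → 5*r > 5*p + 10) implies it.
Every state satisfying the precondition satisfies the weakest precondition: the implication holds.
Answer: valid


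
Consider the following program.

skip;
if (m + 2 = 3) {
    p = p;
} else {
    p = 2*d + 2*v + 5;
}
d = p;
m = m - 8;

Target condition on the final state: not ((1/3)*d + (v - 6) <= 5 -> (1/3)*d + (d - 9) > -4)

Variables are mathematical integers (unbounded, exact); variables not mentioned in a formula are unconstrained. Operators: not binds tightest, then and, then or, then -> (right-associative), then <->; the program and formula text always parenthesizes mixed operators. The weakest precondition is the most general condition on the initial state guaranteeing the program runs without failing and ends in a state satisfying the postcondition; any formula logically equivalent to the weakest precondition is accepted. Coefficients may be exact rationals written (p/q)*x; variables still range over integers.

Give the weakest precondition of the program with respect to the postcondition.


Working backward. After the program, the postcondition not ((1/3)*d + (v - 6) <= 5 -> (1/3)*d + (d - 9) > -4) must hold; in canonical form it is not ((1/3)*d + v <= 11 -> (4/3)*d > 5).
Before m := m - 8: not ((1/3)*d + v <= 11 -> (4/3)*d > 5)
Before d := p: not ((1/3)*p + v <= 11 -> (4/3)*p > 5)
Then branch requires not ((1/3)*p + v <= 11 -> (4/3)*p > 5); else branch requires not ((2/3)*d + (5/3)*v <= 28/3 -> (8/3)*d + (8/3)*v > -5/3).
Before the if: (m = 1 -> (not ((1/3)*p + v <= 11 -> (4/3)*p > 5))) and ((not (m = 1)) -> (not ((2/3)*d + (5/3)*v <= 28/3 -> (8/3)*d + (8/3)*v > -5/3)))
Before skip: (m = 1 -> (not ((1/3)*p + v <= 11 -> (4/3)*p > 5))) and ((not (m = 1)) -> (not ((2/3)*d + (5/3)*v <= 28/3 -> (8/3)*d + (8/3)*v > -5/3)))
Answer: WP = (m = 1 -> (not ((1/3)*p + v <= 11 -> (4/3)*p > 5))) and ((not (m = 1)) -> (not ((2/3)*d + (5/3)*v <= 28/3 -> (8/3)*d + (8/3)*v > -5/3)))


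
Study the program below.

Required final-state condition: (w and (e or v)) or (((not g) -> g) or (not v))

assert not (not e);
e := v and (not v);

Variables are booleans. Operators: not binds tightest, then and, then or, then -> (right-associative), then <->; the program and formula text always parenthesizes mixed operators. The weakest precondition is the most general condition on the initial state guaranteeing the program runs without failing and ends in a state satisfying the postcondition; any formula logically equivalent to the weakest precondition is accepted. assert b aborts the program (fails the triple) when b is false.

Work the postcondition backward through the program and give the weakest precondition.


Working backward. After the program, the postcondition (w and (e or v)) or (((not g) -> g) or (not v)) must hold; in canonical form it is (w and (e or v)) or ((not g) -> g) or (not v).
Before e := v and (not v): (w and v) or ((not g) -> g) or (not v)
Before assert not (not e): e and ((w and v) or ((not g) -> g) or (not v))
Answer: WP = e and ((w and v) or ((not g) -> g) or (not v))


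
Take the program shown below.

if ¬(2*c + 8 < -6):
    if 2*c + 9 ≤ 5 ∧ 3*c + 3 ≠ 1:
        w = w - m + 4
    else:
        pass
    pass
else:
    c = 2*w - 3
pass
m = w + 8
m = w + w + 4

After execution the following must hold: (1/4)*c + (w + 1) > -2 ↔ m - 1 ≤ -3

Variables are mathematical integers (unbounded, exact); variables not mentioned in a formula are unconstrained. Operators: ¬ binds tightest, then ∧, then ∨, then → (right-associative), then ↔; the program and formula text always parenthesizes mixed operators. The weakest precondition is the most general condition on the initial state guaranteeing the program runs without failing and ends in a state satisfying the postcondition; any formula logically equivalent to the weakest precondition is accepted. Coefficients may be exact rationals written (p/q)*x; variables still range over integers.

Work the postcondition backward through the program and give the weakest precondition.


Working backward. After the program, the postcondition (1/4)*c + (w + 1) > -2 ↔ m - 1 ≤ -3 must hold; in canonical form it is (1/4)*c + w > -3 ↔ m ≤ -2.
Before m := w + w + 4: (1/4)*c + w > -3 ↔ 2*w ≤ -6
Before m := w + 8: (1/4)*c + w > -3 ↔ 2*w ≤ -6
Before skip: (1/4)*c + w > -3 ↔ 2*w ≤ -6
Then branch requires ((2*c ≤ -4 ∧ 3*c ≠ -2) → ((1/4)*c + w > m - 7 ↔ 2*w ≤ 2*m - 14)) ∧ ((¬(2*c ≤ -4 ∧ 3*c ≠ -2)) → ((1/4)*c + w > -3 ↔ 2*w ≤ -6)); else branch requires (3/2)*w > -9/4 ↔ 2*w ≤ -6.
Before the if: ((¬(2*c < -14)) → (((2*c ≤ -4 ∧ 3*c ≠ -2) → ((1/4)*c + w > m - 7 ↔ 2*w ≤ 2*m - 14)) ∧ ((¬(2*c ≤ -4 ∧ 3*c ≠ -2)) → ((1/4)*c + w > -3 ↔ 2*w ≤ -6)))) ∧ (2*c < -14 → ((3/2)*w > -9/4 ↔ 2*w ≤ -6))
Answer: WP = ((¬(2*c < -14)) → (((2*c ≤ -4 ∧ 3*c ≠ -2) → ((1/4)*c + w > m - 7 ↔ 2*w ≤ 2*m - 14)) ∧ ((¬(2*c ≤ -4 ∧ 3*c ≠ -2)) → ((1/4)*c + w > -3 ↔ 2*w ≤ -6)))) ∧ (2*c < -14 → ((3/2)*w > -9/4 ↔ 2*w ≤ -6))


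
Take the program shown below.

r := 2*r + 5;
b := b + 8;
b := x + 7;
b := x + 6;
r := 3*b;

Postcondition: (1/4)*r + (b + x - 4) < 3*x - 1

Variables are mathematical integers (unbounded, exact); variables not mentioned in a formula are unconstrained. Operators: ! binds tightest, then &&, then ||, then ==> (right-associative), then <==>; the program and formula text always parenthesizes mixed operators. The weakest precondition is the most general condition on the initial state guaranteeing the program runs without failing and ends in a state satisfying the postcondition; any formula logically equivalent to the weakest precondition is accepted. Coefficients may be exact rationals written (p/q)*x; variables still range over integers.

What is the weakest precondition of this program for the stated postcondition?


Working backward. After the program, the postcondition (1/4)*r + (b + x - 4) < 3*x - 1 must hold; in canonical form it is b + (1/4)*r < 2*x + 3.
Before r := 3*b: (7/4)*b < 2*x + 3
Before b := x + 6: (1/4)*x > 15/2
Before b := x + 7: (1/4)*x > 15/2
Before b := b + 8: (1/4)*x > 15/2
Before r := 2*r + 5: (1/4)*x > 15/2
Answer: WP = (1/4)*x > 15/2


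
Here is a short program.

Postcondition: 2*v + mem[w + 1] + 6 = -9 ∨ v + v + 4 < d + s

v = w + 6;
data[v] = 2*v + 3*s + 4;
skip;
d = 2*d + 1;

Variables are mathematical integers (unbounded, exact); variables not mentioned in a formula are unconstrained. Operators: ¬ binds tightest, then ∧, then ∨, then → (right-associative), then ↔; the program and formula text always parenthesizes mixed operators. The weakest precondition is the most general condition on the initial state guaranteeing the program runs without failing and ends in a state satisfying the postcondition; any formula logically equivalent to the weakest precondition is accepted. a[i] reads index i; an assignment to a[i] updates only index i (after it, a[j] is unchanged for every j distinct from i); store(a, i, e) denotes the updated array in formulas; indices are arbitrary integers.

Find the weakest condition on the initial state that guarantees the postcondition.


Working backward. After the program, the postcondition 2*v + mem[w + 1] + 6 = -9 ∨ v + v + 4 < d + s must hold; in canonical form it is mem[w + 1] + 2*v = -15 ∨ 2*v < d + s - 4.
Before d := 2*d + 1: mem[w + 1] + 2*v = -15 ∨ 2*v < 2*d + s - 3
Before skip: mem[w + 1] + 2*v = -15 ∨ 2*v < 2*d + s - 3
Before data[v] := 2*v + 3*s + 4: mem[w + 1] + 2*v = -15 ∨ 2*v < 2*d + s - 3
Before v := w + 6: mem[w + 1] + 2*w = -27 ∨ 2*w < 2*d + s - 15
Answer: WP = mem[w + 1] + 2*w = -27 ∨ 2*w < 2*d + s - 15


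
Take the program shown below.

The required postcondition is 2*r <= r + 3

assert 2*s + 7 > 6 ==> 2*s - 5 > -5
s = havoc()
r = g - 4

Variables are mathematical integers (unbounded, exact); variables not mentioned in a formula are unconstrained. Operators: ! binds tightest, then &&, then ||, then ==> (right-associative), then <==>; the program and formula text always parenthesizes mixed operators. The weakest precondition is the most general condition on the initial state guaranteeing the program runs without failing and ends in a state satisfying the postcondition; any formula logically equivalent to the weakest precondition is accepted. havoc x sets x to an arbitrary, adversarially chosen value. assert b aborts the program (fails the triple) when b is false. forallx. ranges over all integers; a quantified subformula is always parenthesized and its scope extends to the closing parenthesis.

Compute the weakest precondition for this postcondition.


Working backward. After the program, the postcondition 2*r <= r + 3 must hold; in canonical form it is r <= 3.
Before r := g - 4: g <= 7
Before havoc s: g <= 7
Before assert 2*s + 7 > 6 ==> 2*s - 5 > -5: (2*s > -1 ==> 2*s > 0) && g <= 7
Answer: WP = (2*s > -1 ==> 2*s > 0) && g <= 7


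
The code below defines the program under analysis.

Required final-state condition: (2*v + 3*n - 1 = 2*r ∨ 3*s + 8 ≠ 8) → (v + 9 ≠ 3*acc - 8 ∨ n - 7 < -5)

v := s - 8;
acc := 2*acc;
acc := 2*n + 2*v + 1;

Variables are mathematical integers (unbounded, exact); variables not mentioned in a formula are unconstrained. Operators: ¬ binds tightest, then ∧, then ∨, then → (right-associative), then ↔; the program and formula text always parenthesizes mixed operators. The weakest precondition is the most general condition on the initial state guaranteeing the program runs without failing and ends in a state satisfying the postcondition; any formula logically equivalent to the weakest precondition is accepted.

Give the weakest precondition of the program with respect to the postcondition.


Working backward. After the program, the postcondition (2*v + 3*n - 1 = 2*r ∨ 3*s + 8 ≠ 8) → (v + 9 ≠ 3*acc - 8 ∨ n - 7 < -5) must hold; in canonical form it is (3*n + 2*v = 2*r + 1 ∨ 3*s ≠ 0) → (v ≠ 3*acc - 17 ∨ n < 2).
Before acc := 2*n + 2*v + 1: (3*n + 2*v = 2*r + 1 ∨ 3*s ≠ 0) → (6*n + 5*v ≠ 14 ∨ n < 2)
Before acc := 2*acc: (3*n + 2*v = 2*r + 1 ∨ 3*s ≠ 0) → (6*n + 5*v ≠ 14 ∨ n < 2)
Before v := s - 8: (3*n + 2*s = 2*r + 17 ∨ 3*s ≠ 0) → (6*n + 5*s ≠ 54 ∨ n < 2)
Answer: WP = (3*n + 2*s = 2*r + 17 ∨ 3*s ≠ 0) → (6*n + 5*s ≠ 54 ∨ n < 2)


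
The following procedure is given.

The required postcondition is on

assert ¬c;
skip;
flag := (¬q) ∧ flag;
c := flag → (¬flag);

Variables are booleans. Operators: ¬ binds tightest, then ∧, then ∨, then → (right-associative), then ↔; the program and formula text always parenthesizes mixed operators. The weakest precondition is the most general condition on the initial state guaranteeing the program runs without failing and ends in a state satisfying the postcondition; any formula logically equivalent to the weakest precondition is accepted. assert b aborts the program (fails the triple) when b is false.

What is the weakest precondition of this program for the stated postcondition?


Working backward. After the program, on must hold.
Before c := flag → (¬flag): on
Before flag := (¬q) ∧ flag: on
Before skip: on
Before assert ¬c: (¬c) ∧ on
Answer: WP = (¬c) ∧ on


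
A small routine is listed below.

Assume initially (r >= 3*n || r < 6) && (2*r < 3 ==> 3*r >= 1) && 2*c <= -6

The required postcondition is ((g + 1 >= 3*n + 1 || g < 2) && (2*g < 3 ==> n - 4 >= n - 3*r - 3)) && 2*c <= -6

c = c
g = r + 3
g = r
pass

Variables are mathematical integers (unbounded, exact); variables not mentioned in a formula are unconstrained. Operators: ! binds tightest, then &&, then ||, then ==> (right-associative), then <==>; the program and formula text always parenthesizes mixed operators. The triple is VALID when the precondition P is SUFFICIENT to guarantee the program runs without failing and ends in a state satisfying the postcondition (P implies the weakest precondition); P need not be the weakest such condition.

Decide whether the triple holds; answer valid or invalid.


Working backward. After the program, the postcondition ((g + 1 >= 3*n + 1 || g < 2) && (2*g < 3 ==> n - 4 >= n - 3*r - 3)) && 2*c <= -6 must hold; in canonical form it is (g >= 3*n || g < 2) && (2*g < 3 ==> 3*r >= 1) && 2*c <= -6.
Before skip: (g >= 3*n || g < 2) && (2*g < 3 ==> 3*r >= 1) && 2*c <= -6
Before g := r: (r >= 3*n || r < 2) && (2*r < 3 ==> 3*r >= 1) && 2*c <= -6
Before g := r + 3: (r >= 3*n || r < 2) && (2*r < 3 ==> 3*r >= 1) && 2*c <= -6
Before c := c: (r >= 3*n || r < 2) && (2*r < 3 ==> 3*r >= 1) && 2*c <= -6
The weakest precondition is (r >= 3*n || r < 2) && (2*r < 3 ==> 3*r >= 1) && 2*c <= -6.
Check whether (r >= 3*n || r < 6) && (2*r < 3 ==> 3*r >= 1) && 2*c <= -6 implies it.
Countermodel: at the initial state c = -3, n = 1, r = 2, the precondition holds but the weakest precondition fails.
Answer: invalid


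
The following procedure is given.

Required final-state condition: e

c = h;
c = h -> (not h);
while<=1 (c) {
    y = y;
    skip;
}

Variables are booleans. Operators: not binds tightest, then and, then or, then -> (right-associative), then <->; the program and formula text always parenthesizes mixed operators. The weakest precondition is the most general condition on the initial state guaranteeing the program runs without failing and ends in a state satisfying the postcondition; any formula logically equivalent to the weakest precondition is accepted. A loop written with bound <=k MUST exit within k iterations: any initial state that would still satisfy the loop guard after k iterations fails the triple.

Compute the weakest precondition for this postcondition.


Working backward. After the program, e must hold.
Before the loop (bound <=1), unroll the exhaustion recursion (WP_0 = exit-now case; WP_j = one more guarded iteration, up to j = 1):
  WP_0: (not c) and e
  WP_1: (c -> ((not c) and e)) and ((not c) -> e)
So before the loop: (c -> ((not c) and e)) and ((not c) -> e)
Before c := h -> (not h): ((h -> (not h)) -> ((not (h -> (not h))) and e)) and ((not (h -> (not h))) -> e)
Before c := h: ((h -> (not h)) -> ((not (h -> (not h))) and e)) and ((not (h -> (not h))) -> e)
Answer: WP = ((h -> (not h)) -> ((not (h -> (not h))) and e)) and ((not (h -> (not h))) -> e)


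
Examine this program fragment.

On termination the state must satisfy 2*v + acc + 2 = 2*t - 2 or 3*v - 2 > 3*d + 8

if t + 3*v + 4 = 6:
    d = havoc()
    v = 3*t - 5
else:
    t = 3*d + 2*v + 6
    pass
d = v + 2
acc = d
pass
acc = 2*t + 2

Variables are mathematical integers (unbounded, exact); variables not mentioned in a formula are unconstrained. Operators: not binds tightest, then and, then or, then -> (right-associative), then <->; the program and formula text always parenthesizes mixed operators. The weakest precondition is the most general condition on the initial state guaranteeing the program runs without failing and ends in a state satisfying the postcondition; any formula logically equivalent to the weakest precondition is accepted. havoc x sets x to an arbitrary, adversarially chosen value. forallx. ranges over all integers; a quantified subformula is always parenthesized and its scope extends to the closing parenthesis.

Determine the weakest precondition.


Working backward. After the program, the postcondition 2*v + acc + 2 = 2*t - 2 or 3*v - 2 > 3*d + 8 must hold; in canonical form it is acc + 2*v = 2*t - 4 or 3*v > 3*d + 10.
Before acc := 2*t + 2: 2*v = -6 or 3*v > 3*d + 10
Before skip: 2*v = -6 or 3*v > 3*d + 10
Before acc := d: 2*v = -6 or 3*v > 3*d + 10
Before d := v + 2: 2*v = -6
Then branch requires 6*t = 4; else branch requires 2*v = -6.
Before the if: (t + 3*v = 2 -> 6*t = 4) and ((not (t + 3*v = 2)) -> 2*v = -6)
Answer: WP = (t + 3*v = 2 -> 6*t = 4) and ((not (t + 3*v = 2)) -> 2*v = -6)


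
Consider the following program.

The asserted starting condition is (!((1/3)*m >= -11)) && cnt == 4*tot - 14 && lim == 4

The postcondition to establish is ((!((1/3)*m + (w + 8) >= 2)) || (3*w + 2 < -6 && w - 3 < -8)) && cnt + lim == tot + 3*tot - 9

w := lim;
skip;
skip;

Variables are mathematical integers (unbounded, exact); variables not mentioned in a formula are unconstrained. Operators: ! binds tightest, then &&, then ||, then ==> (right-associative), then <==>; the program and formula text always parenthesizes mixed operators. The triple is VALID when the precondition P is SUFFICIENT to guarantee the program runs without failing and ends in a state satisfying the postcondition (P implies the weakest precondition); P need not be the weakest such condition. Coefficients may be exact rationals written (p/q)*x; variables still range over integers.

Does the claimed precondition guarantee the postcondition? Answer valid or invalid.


Working backward. After the program, the postcondition ((!((1/3)*m + (w + 8) >= 2)) || (3*w + 2 < -6 && w - 3 < -8)) && cnt + lim == tot + 3*tot - 9 must hold; in canonical form it is ((!((1/3)*m + w >= -6)) || (3*w < -8 && w < -5)) && cnt + lim == 4*tot - 9.
Before skip: ((!((1/3)*m + w >= -6)) || (3*w < -8 && w < -5)) && cnt + lim == 4*tot - 9
Before skip: ((!((1/3)*m + w >= -6)) || (3*w < -8 && w < -5)) && cnt + lim == 4*tot - 9
Before w := lim: ((!(lim + (1/3)*m >= -6)) || (3*lim < -8 && lim < -5)) && cnt + lim == 4*tot - 9
The weakest precondition is ((!(lim + (1/3)*m >= -6)) || (3*lim < -8 && lim < -5)) && cnt + lim == 4*tot - 9.
Check whether (!((1/3)*m >= -11)) && cnt == 4*tot - 14 && lim == 4 implies it.
Countermodel: at the initial state cnt = -14, lim = 4, m = -34, tot = 0, the precondition holds but the weakest precondition fails.
Answer: invalid


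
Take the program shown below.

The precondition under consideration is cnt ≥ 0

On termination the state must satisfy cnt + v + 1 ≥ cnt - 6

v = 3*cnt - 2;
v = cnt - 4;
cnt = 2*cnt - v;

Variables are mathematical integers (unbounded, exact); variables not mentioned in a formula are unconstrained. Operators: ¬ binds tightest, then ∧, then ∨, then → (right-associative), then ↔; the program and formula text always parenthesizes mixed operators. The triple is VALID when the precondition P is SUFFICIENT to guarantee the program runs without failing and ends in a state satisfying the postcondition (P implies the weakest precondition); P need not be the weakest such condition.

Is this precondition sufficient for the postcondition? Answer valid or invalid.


Working backward. After the program, the postcondition cnt + v + 1 ≥ cnt - 6 must hold; in canonical form it is v ≥ -7.
Before cnt := 2*cnt - v: v ≥ -7
Before v := cnt - 4: cnt ≥ -3
Before v := 3*cnt - 2: cnt ≥ -3
The weakest precondition is cnt ≥ -3.
Check whether cnt ≥ 0 implies it.
Every state satisfying the precondition satisfies the weakest precondition: the implication holds.
Answer: valid


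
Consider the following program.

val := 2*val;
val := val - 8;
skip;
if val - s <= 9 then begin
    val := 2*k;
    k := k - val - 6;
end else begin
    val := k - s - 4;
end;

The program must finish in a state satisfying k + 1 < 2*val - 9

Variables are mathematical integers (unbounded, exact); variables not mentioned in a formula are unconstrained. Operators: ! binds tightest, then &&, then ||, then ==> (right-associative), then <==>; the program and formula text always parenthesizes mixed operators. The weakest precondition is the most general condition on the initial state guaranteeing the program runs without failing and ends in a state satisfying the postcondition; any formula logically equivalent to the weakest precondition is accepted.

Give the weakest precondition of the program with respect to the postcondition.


Working backward. After the program, the postcondition k + 1 < 2*val - 9 must hold; in canonical form it is k < 2*val - 10.
Then branch requires 5*k > 4; else branch requires 2*s < k - 18.
Before the if: (val <= s + 9 ==> 5*k > 4) && ((!(val <= s + 9)) ==> 2*s < k - 18)
Before skip: (val <= s + 9 ==> 5*k > 4) && ((!(val <= s + 9)) ==> 2*s < k - 18)
Before val := val - 8: (val <= s + 17 ==> 5*k > 4) && ((!(val <= s + 17)) ==> 2*s < k - 18)
Before val := 2*val: (2*val <= s + 17 ==> 5*k > 4) && ((!(2*val <= s + 17)) ==> 2*s < k - 18)
Answer: WP = (2*val <= s + 17 ==> 5*k > 4) && ((!(2*val <= s + 17)) ==> 2*s < k - 18)


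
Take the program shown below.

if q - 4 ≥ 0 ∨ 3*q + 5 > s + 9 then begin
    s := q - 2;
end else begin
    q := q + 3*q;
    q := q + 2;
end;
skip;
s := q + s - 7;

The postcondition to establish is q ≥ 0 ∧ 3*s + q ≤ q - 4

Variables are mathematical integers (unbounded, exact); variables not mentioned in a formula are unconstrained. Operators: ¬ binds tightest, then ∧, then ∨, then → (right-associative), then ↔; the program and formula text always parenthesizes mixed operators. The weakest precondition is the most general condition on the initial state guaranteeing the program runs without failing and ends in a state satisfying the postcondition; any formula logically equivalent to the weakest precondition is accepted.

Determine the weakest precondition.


Working backward. After the program, the postcondition q ≥ 0 ∧ 3*s + q ≤ q - 4 must hold; in canonical form it is q ≥ 0 ∧ 3*s ≤ -4.
Before s := q + s - 7: q ≥ 0 ∧ 3*q + 3*s ≤ 17
Before skip: q ≥ 0 ∧ 3*q + 3*s ≤ 17
Then branch requires q ≥ 0 ∧ 6*q ≤ 23; else branch requires 4*q ≥ -2 ∧ 12*q + 3*s ≤ 11.
Before the if: ((q ≥ 4 ∨ 3*q > s + 4) → (q ≥ 0 ∧ 6*q ≤ 23)) ∧ ((¬(q ≥ 4 ∨ 3*q > s + 4)) → (4*q ≥ -2 ∧ 12*q + 3*s ≤ 11))
Answer: WP = ((q ≥ 4 ∨ 3*q > s + 4) → (q ≥ 0 ∧ 6*q ≤ 23)) ∧ ((¬(q ≥ 4 ∨ 3*q > s + 4)) → (4*q ≥ -2 ∧ 12*q + 3*s ≤ 11))


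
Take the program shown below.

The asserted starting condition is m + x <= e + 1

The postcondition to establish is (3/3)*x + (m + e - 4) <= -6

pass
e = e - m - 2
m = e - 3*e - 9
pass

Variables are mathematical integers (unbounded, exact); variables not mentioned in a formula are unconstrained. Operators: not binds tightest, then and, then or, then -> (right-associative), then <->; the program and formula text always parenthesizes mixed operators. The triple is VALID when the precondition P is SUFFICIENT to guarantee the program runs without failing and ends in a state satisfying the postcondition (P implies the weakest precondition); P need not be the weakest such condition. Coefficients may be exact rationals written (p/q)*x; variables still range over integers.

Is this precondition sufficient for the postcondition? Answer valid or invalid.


Working backward. After the program, the postcondition (3/3)*x + (m + e - 4) <= -6 must hold; in canonical form it is e + m + x <= -2.
Before skip: e + m + x <= -2
Before m := e - 3*e - 9: x <= e + 7
Before e := e - m - 2: m + x <= e + 5
Before skip: m + x <= e + 5
The weakest precondition is m + x <= e + 5.
Check whether m + x <= e + 1 implies it.
Every state satisfying the precondition satisfies the weakest precondition: the implication holds.
Answer: valid


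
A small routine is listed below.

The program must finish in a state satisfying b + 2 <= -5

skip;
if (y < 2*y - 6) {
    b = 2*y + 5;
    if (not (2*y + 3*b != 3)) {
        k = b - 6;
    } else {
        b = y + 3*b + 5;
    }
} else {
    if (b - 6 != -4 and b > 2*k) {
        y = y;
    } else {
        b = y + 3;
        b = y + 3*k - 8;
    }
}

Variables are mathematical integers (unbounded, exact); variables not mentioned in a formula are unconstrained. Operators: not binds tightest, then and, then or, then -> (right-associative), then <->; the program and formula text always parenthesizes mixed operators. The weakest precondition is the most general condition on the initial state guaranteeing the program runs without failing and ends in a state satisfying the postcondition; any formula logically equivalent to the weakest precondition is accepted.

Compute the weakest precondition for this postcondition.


Working backward. After the program, the postcondition b + 2 <= -5 must hold; in canonical form it is b <= -7.
Then branch requires ((not (8*y != -12)) -> 2*y <= -12) and (8*y != -12 -> 7*y <= -27); else branch requires ((b != 2 and b > 2*k) -> b <= -7) and ((not (b != 2 and b > 2*k)) -> 3*k + y <= 1).
Before the if: (y > 6 -> (((not (8*y != -12)) -> 2*y <= -12) and (8*y != -12 -> 7*y <= -27))) and ((not (y > 6)) -> (((b != 2 and b > 2*k) -> b <= -7) and ((not (b != 2 and b > 2*k)) -> 3*k + y <= 1)))
Before skip: (y > 6 -> (((not (8*y != -12)) -> 2*y <= -12) and (8*y != -12 -> 7*y <= -27))) and ((not (y > 6)) -> (((b != 2 and b > 2*k) -> b <= -7) and ((not (b != 2 and b > 2*k)) -> 3*k + y <= 1)))
Answer: WP = (y > 6 -> (((not (8*y != -12)) -> 2*y <= -12) and (8*y != -12 -> 7*y <= -27))) and ((not (y > 6)) -> (((b != 2 and b > 2*k) -> b <= -7) and ((not (b != 2 and b > 2*k)) -> 3*k + y <= 1)))


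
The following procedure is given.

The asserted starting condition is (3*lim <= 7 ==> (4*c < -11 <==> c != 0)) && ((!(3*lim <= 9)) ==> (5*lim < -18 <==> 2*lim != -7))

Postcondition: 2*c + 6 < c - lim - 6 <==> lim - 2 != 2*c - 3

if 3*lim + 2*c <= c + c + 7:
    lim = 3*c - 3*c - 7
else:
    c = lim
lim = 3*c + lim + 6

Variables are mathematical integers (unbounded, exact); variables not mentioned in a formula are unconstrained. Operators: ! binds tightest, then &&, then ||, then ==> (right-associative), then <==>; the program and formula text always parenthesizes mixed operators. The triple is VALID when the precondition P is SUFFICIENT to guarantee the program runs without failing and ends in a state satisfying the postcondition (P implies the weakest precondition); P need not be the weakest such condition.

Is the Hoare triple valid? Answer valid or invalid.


Working backward. After the program, the postcondition 2*c + 6 < c - lim - 6 <==> lim - 2 != 2*c - 3 must hold; in canonical form it is c + lim < -12 <==> lim != 2*c - 1.
Before lim := 3*c + lim + 6: 4*c + lim < -18 <==> c + lim != -7
Then branch requires 4*c < -11 <==> c != 0; else branch requires 5*lim < -18 <==> 2*lim != -7.
Before the if: (3*lim <= 7 ==> (4*c < -11 <==> c != 0)) && ((!(3*lim <= 7)) ==> (5*lim < -18 <==> 2*lim != -7))
The weakest precondition is (3*lim <= 7 ==> (4*c < -11 <==> c != 0)) && ((!(3*lim <= 7)) ==> (5*lim < -18 <==> 2*lim != -7)).
Check whether (3*lim <= 7 ==> (4*c < -11 <==> c != 0)) && ((!(3*lim <= 9)) ==> (5*lim < -18 <==> 2*lim != -7)) implies it.
Countermodel: at the initial state c = 0, lim = 3, the precondition holds but the weakest precondition fails.
Answer: invalid


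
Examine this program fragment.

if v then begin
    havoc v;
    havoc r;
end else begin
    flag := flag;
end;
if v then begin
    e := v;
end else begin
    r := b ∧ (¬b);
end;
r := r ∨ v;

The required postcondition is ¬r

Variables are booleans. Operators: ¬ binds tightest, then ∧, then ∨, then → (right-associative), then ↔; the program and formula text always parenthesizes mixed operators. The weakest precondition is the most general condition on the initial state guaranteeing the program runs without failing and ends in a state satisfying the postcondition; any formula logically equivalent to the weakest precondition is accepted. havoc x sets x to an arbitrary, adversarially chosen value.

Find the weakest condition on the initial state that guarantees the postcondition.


Working backward. After the program, ¬r must hold.
Before r := r ∨ v: ¬(r ∨ v)
Then branch requires ¬(r ∨ v); else branch requires ¬v.
Before the if: v → (¬(r ∨ v))
Then branch requires false; else branch requires v → (¬(r ∨ v)).
Before the if: (¬v) ∧ ((¬v) → (v → (¬(r ∨ v))))
Answer: WP = (¬v) ∧ ((¬v) → (v → (¬(r ∨ v))))


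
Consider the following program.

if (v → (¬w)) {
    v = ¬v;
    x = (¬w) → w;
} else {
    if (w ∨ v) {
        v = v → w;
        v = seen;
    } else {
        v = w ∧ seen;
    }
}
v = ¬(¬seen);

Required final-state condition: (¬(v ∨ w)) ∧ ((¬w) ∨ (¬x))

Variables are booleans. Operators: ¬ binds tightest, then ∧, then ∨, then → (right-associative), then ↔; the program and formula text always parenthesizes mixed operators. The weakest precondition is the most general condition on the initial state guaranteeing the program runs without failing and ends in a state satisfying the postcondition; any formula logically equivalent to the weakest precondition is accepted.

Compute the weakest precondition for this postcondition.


Working backward. After the program, (¬(v ∨ w)) ∧ ((¬w) ∨ (¬x)) must hold.
Before v := ¬(¬seen): (¬(seen ∨ w)) ∧ ((¬w) ∨ (¬x))
Then branch requires (¬(seen ∨ w)) ∧ ((¬w) ∨ (¬((¬w) → w))); else branch requires ((w ∨ v) → ((¬(seen ∨ w)) ∧ ((¬w) ∨ (¬x)))) ∧ ((¬(w ∨ v)) → ((¬(seen ∨ w)) ∧ ((¬w) ∨ (¬x)))).
Before the if: ((v → (¬w)) → ((¬(seen ∨ w)) ∧ ((¬w) ∨ (¬((¬w) → w))))) ∧ ((¬(v → (¬w))) → (((w ∨ v) → ((¬(seen ∨ w)) ∧ ((¬w) ∨ (¬x)))) ∧ ((¬(w ∨ v)) → ((¬(seen ∨ w)) ∧ ((¬w) ∨ (¬x))))))
Answer: WP = ((v → (¬w)) → ((¬(seen ∨ w)) ∧ ((¬w) ∨ (¬((¬w) → w))))) ∧ ((¬(v → (¬w))) → (((w ∨ v) → ((¬(seen ∨ w)) ∧ ((¬w) ∨ (¬x)))) ∧ ((¬(w ∨ v)) → ((¬(seen ∨ w)) ∧ ((¬w) ∨ (¬x))))))
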